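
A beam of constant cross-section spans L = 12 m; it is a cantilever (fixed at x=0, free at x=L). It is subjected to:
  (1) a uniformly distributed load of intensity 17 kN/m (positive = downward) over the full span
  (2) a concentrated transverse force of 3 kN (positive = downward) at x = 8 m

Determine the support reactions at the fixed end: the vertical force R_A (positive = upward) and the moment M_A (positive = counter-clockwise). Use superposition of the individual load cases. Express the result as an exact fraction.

R_A = 207 kN, M_A = 1248 kN·m

Load 1 — uniform load w=17 kN/m over full span:
  R_A = wL = 17·12 = 204 kN
  M_A = wL²/2 = 17·12²/2 = 1224 kN·m
Load 2 — point force P=3 kN at a=8 m (b=L-a=4):
  R_A = P = 3 kN
  M_A = Pa = 3·8 = 24 kN·m
Superposition: R_A = 207 kN, M_A = 1248 kN·m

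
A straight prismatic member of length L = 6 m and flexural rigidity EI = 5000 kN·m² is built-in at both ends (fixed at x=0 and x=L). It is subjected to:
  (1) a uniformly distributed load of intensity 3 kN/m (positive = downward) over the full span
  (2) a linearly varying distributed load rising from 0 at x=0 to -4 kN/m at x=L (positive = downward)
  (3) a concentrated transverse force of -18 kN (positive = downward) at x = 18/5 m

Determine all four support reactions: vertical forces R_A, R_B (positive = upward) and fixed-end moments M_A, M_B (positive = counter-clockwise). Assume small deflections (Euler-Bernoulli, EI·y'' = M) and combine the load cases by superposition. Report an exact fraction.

Load 1 — uniform load w=3 kN/m over full span:
  R_A = wL/2 = 3·6/2 = 9 kN
  M_A = wL²/12 = 3·6²/12 = 9 kN·m
  R_B = wL/2 = 3·6/2 = 9 kN
  M_B = -wL²/12 = -3·6²/12 = -9 kN·m
Load 2 — triangular load w₀=-4 kN/m (0→w₀ over full span):
  R_A = 3w₀L/20 = 3·(-4)·6/20 = -18/5 kN
  M_A = w₀L²/30 = (-4)·6²/30 = -24/5 kN·m
  R_B = 7w₀L/20 = 7·(-4)·6/20 = -42/5 kN
  M_B = -w₀L²/20 = -(-4)·6²/20 = 36/5 kN·m
Load 3 — point force P=-18 kN at a=18/5 m (b=L-a=12/5):
  R_A = Pb²(3a+b)/L³ = (-18)·(12/5)²·(3·(18/5)+(12/5))/6³ = -792/125 kN
  M_A = Pab²/L² = (-18)·(18/5)·(12/5)²/6² = -1296/125 kN·m
  R_B = Pa²(a+3b)/L³ = (-18)·(18/5)²·((18/5)+3·(12/5))/6³ = -1458/125 kN
  M_B = -Pa²b/L² = -(-18)·(18/5)²·(12/5)/6² = 1944/125 kN·m
Superposition: R_A = -117/125 kN, M_A = -771/125 kN·m, R_B = -1383/125 kN, M_B = 1719/125 kN·m

R_A = -117/125 kN, M_A = -771/125 kN·m, R_B = -1383/125 kN, M_B = 1719/125 kN·m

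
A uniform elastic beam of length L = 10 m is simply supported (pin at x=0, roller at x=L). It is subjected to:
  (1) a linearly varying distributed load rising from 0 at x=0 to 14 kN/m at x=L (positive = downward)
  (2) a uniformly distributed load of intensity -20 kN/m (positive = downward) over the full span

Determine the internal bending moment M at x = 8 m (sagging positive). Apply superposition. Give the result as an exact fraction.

M(8) = -464/5 kN·m

Load 1 — triangular load w₀=14 kN/m (0→w₀ over full span):
  M_1 = w₀Lx/6 - w₀x³/(6L) = 14·10·8/6 - 14·8³/(6·10) = 336/5 kN·m
Load 2 — uniform load w=-20 kN/m over full span:
  M_2 = wx(L-x)/2 = (-20)·8·(10-8)/2 = -160 kN·m
Superposition: M = Σ M_i = -464/5 kN·m ≈ -92.800000 kN·m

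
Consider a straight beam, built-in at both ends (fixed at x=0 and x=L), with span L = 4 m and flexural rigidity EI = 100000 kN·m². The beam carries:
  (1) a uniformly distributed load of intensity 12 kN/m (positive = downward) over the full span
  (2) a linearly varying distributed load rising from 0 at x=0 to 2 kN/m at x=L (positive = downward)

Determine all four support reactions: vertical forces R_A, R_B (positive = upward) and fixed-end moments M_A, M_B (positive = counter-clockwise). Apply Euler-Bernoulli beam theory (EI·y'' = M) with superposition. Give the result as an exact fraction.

Load 1 — uniform load w=12 kN/m over full span:
  R_A = wL/2 = 12·4/2 = 24 kN
  M_A = wL²/12 = 12·4²/12 = 16 kN·m
  R_B = wL/2 = 12·4/2 = 24 kN
  M_B = -wL²/12 = -12·4²/12 = -16 kN·m
Load 2 — triangular load w₀=2 kN/m (0→w₀ over full span):
  R_A = 3w₀L/20 = 3·2·4/20 = 6/5 kN
  M_A = w₀L²/30 = 2·4²/30 = 16/15 kN·m
  R_B = 7w₀L/20 = 7·2·4/20 = 14/5 kN
  M_B = -w₀L²/20 = -2·4²/20 = -8/5 kN·m
Superposition: R_A = 126/5 kN, M_A = 256/15 kN·m, R_B = 134/5 kN, M_B = -88/5 kN·m

R_A = 126/5 kN, M_A = 256/15 kN·m, R_B = 134/5 kN, M_B = -88/5 kN·m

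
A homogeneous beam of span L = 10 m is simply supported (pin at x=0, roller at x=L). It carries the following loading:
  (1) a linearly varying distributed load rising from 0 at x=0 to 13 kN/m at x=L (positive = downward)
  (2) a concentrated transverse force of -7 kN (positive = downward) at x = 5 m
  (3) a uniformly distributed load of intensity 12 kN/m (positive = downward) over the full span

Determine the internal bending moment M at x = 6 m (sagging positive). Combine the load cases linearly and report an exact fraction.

M(6) = 1066/5 kN·m

Load 1 — triangular load w₀=13 kN/m (0→w₀ over full span):
  M_1 = w₀Lx/6 - w₀x³/(6L) = 13·10·6/6 - 13·6³/(6·10) = 416/5 kN·m
Load 2 — point force P=-7 kN at a=5 m (b=L-a=5):
  M_2 = Pa(L-x)/L  [x>a] = (-7)·5·(10-6)/10 = -14 kN·m
Load 3 — uniform load w=12 kN/m over full span:
  M_3 = wx(L-x)/2 = 12·6·(10-6)/2 = 144 kN·m
Superposition: M = Σ M_i = 1066/5 kN·m ≈ 213.200000 kN·m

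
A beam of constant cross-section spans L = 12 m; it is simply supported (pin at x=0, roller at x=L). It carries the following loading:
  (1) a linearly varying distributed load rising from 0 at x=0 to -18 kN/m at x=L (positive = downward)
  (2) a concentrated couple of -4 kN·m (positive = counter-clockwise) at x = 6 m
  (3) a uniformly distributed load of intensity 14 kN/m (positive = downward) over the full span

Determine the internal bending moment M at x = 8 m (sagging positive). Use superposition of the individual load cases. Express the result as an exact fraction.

Load 1 — triangular load w₀=-18 kN/m (0→w₀ over full span):
  M_1 = w₀Lx/6 - w₀x³/(6L) = (-18)·12·8/6 - (-18)·8³/(6·12) = -160 kN·m
Load 2 — applied couple M₀=-4 kN·m at a=6 m (b=L-a=6):
  M_2 = M₀x/L - M₀  [x>a] = (-4)·8/12 - (-4) = 4/3 kN·m
Load 3 — uniform load w=14 kN/m over full span:
  M_3 = wx(L-x)/2 = 14·8·(12-8)/2 = 224 kN·m
Superposition: M = Σ M_i = 196/3 kN·m ≈ 65.333333 kN·m

M(8) = 196/3 kN·m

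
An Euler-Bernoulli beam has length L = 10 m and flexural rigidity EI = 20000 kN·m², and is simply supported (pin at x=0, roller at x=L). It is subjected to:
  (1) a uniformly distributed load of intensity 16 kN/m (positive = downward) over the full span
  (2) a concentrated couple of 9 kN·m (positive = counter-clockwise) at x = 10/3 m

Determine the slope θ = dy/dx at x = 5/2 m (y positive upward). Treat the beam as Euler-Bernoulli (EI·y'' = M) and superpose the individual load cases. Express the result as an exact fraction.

Load 1 — uniform load w=16 kN/m over full span:
  θ_1 = -w(L³-6Lx²+4x³)/(24EI) = -16·(10³-6·10·(5/2)²+4·(5/2)³)/(24·20000) = -11/480 rad
Load 2 — applied couple M₀=9 kN·m at a=10/3 m (b=L-a=20/3):
  θ_2 = (M₀x²/(2L)+C₁)/EI  [x≤a] with C₁=M₀(3b²-L²)/(6L)=5 = (9·(5/2)²/(2·10)+5)/20000 = 1/2560 rad
Superposition: θ = Σ θ_i = -173/7680 rad ≈ -0.022526 rad

θ(5/2) = -173/7680 rad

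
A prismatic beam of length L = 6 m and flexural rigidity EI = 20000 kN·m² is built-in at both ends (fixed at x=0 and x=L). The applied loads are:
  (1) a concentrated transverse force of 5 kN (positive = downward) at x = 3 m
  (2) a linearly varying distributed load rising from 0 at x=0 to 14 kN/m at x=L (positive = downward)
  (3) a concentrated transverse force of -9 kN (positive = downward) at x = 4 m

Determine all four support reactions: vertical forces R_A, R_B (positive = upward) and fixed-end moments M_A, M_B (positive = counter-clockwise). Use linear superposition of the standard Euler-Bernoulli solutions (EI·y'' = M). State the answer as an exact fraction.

R_A = 383/30 kN, M_A = 331/20 kN·m, R_B = 757/30 kN, M_B = -419/20 kN·m

Load 1 — point force P=5 kN at a=3 m (b=L-a=3):
  R_A = Pb²(3a+b)/L³ = 5·3²·(3·3+3)/6³ = 5/2 kN
  M_A = Pab²/L² = 5·3·3²/6² = 15/4 kN·m
  R_B = Pa²(a+3b)/L³ = 5·3²·(3+3·3)/6³ = 5/2 kN
  M_B = -Pa²b/L² = -5·3²·3/6² = -15/4 kN·m
Load 2 — triangular load w₀=14 kN/m (0→w₀ over full span):
  R_A = 3w₀L/20 = 3·14·6/20 = 63/5 kN
  M_A = w₀L²/30 = 14·6²/30 = 84/5 kN·m
  R_B = 7w₀L/20 = 7·14·6/20 = 147/5 kN
  M_B = -w₀L²/20 = -14·6²/20 = -126/5 kN·m
Load 3 — point force P=-9 kN at a=4 m (b=L-a=2):
  R_A = Pb²(3a+b)/L³ = (-9)·2²·(3·4+2)/6³ = -7/3 kN
  M_A = Pab²/L² = (-9)·4·2²/6² = -4 kN·m
  R_B = Pa²(a+3b)/L³ = (-9)·4²·(4+3·2)/6³ = -20/3 kN
  M_B = -Pa²b/L² = -(-9)·4²·2/6² = 8 kN·m
Superposition: R_A = 383/30 kN, M_A = 331/20 kN·m, R_B = 757/30 kN, M_B = -419/20 kN·m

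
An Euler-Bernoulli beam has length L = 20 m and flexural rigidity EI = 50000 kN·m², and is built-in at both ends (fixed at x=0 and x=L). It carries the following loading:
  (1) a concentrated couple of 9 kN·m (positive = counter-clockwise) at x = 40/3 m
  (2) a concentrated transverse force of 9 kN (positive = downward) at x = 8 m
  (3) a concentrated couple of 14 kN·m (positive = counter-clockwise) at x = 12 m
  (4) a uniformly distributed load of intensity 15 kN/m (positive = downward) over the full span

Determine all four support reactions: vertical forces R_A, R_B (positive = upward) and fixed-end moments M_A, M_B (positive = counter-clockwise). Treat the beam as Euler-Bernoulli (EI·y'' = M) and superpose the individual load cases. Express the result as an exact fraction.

Load 1 — applied couple M₀=9 kN·m at a=40/3 m (b=L-a=20/3):
  R_A = 6M₀ab/L³ = 6·9·(40/3)·(20/3)/20³ = 3/5 kN
  M_A = M₀b(2a-b)/L² = 9·(20/3)·(2·(40/3)-(20/3))/20² = 3 kN·m
  R_B = -6M₀ab/L³ = -6·9·(40/3)·(20/3)/20³ = -3/5 kN
  M_B = M₀a(2b-a)/L² = 9·(40/3)·(2·(20/3)-(40/3))/20² = 0 kN·m
Load 2 — point force P=9 kN at a=8 m (b=L-a=12):
  R_A = Pb²(3a+b)/L³ = 9·12²·(3·8+12)/20³ = 729/125 kN
  M_A = Pab²/L² = 9·8·12²/20² = 648/25 kN·m
  R_B = Pa²(a+3b)/L³ = 9·8²·(8+3·12)/20³ = 396/125 kN
  M_B = -Pa²b/L² = -9·8²·12/20² = -432/25 kN·m
Load 3 — applied couple M₀=14 kN·m at a=12 m (b=L-a=8):
  R_A = 6M₀ab/L³ = 6·14·12·8/20³ = 126/125 kN
  M_A = M₀b(2a-b)/L² = 14·8·(2·12-8)/20² = 112/25 kN·m
  R_B = -6M₀ab/L³ = -6·14·12·8/20³ = -126/125 kN
  M_B = M₀a(2b-a)/L² = 14·12·(2·8-12)/20² = 42/25 kN·m
Load 4 — uniform load w=15 kN/m over full span:
  R_A = wL/2 = 15·20/2 = 150 kN
  M_A = wL²/12 = 15·20²/12 = 500 kN·m
  R_B = wL/2 = 15·20/2 = 150 kN
  M_B = -wL²/12 = -15·20²/12 = -500 kN·m
Superposition: R_A = 3936/25 kN, M_A = 2667/5 kN·m, R_B = 3789/25 kN, M_B = -2578/5 kN·m

R_A = 3936/25 kN, M_A = 2667/5 kN·m, R_B = 3789/25 kN, M_B = -2578/5 kN·m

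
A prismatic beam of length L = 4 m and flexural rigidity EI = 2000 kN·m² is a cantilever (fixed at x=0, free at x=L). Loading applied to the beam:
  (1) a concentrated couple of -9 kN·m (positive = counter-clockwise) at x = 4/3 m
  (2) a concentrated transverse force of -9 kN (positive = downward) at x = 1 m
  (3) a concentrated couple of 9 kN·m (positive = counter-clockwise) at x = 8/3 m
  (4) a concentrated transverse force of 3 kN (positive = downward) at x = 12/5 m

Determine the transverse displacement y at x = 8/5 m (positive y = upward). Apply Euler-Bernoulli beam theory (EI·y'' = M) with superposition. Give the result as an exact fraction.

Load 1 — applied couple M₀=-9 kN·m at a=4/3 m (b=L-a=8/3):
  y_1 = M₀a(2x-a)/(2EI)  [x>a] = (-9)·(4/3)·(2·(8/5)-(4/3))/(2·2000) = -7/1250 m
Load 2 — point force P=-9 kN at a=1 m (b=L-a=3):
  y_2 = -Pa²(3x-a)/(6EI)  [x>a] = -(-9)·1²·(3·(8/5)-1)/(6·2000) = 57/20000 m
Load 3 — applied couple M₀=9 kN·m at a=8/3 m (b=L-a=4/3):
  y_3 = M₀x²/(2EI)  [x≤a] = 9·(8/5)²/(2·2000) = 18/3125 m
Load 4 — point force P=3 kN at a=12/5 m (b=L-a=8/5):
  y_4 = -Px²(3a-x)/(6EI)  [x≤a] = -3·(8/5)²·(3·(12/5)-(8/5))/(6·2000) = -56/15625 m
Superposition: y = Σ y_i = -287/500000 m ≈ -0.000574 m

y(8/5) = -287/500000 m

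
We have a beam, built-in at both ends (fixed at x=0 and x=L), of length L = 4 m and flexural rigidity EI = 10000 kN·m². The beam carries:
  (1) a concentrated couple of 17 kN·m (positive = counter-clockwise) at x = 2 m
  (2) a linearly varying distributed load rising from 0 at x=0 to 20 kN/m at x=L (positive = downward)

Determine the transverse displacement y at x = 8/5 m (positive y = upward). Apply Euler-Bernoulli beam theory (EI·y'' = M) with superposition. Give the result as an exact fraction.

Load 1 — applied couple M₀=17 kN·m at a=2 m (b=L-a=2):
  y_1 = (R_Ax³/6 - M_Ax²/2)/EI  [x≤a] with R_A=51/8, M_A=17/4 = ((51/8)·(8/5)³/6 - (17/4)·(8/5)²/2)/10000 = -17/156250 m
Load 2 — triangular load w₀=20 kN/m (0→w₀ over full span):
  y_2 = -w₀x²(L-x)²(x+2L)/(120LEI) = -20·(8/5)²·(4-(8/5))²·((8/5)+2·4)/(120·4·10000) = -1152/1953125 m
Superposition: y = Σ y_i = -2729/3906250 m ≈ -0.000699 m

y(8/5) = -2729/3906250 m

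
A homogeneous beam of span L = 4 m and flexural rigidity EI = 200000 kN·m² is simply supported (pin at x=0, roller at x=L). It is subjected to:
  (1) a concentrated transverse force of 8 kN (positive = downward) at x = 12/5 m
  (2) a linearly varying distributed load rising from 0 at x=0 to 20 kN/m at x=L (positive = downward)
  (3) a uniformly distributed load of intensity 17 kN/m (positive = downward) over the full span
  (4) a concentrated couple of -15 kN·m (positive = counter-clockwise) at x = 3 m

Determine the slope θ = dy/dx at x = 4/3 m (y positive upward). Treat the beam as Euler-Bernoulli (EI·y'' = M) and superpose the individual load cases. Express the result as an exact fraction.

θ(4/3) = -8518249/48600000000 rad

Load 1 — point force P=8 kN at a=12/5 m (b=L-a=8/5):
  θ_1 = -Pb(L²-b²-3x²)/(6LEI)  [x≤a] = -8·(8/5)·(4²-(8/5)²-3·(4/3)²)/(6·4·200000) = -76/3515625 rad
Load 2 — triangular load w₀=20 kN/m (0→w₀ over full span):
  θ_2 = -w₀(7L⁴-30L²x²+15x⁴)/(360LEI) = -20·(7·4⁴-30·4²·(4/3)²+15·(4/3)⁴)/(360·4·200000) = -52/759375 rad
Load 3 — uniform load w=17 kN/m over full span:
  θ_3 = -w(L³-6Lx²+4x³)/(24EI) = -17·(4³-6·4·(4/3)²+4·(4/3)³)/(24·200000) = -221/2025000 rad
Load 4 — applied couple M₀=-15 kN·m at a=3 m (b=L-a=1):
  θ_4 = (M₀x²/(2L)+C₁)/EI  [x≤a] with C₁=M₀(3b²-L²)/(6L)=65/8 = ((-15)·(4/3)²/(2·4)+(65/8))/200000 = 23/960000 rad
Superposition: θ = Σ θ_i = -8518249/48600000000 rad ≈ -0.000175 rad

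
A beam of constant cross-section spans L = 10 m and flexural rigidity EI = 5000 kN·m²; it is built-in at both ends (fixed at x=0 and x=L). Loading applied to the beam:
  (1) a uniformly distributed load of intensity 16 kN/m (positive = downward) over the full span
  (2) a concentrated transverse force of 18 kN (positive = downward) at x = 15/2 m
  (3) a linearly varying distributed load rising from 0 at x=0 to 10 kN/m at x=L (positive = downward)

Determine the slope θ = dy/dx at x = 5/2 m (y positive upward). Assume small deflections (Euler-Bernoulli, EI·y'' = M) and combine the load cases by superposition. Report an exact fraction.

θ(5/2) = -449/12800 rad

Load 1 — uniform load w=16 kN/m over full span:
  θ_1 = -wx(L-x)(L-2x)/(12EI) = -16·(5/2)·(10-(5/2))·(10-2·(5/2))/(12·5000) = -1/40 rad
Load 2 — point force P=18 kN at a=15/2 m (b=L-a=5/2):
  θ_2 = -Pb²x(2aL-(3a+b)x)/(2L³EI)  [x≤a] = -18·(5/2)²·(5/2)·(2·(15/2)·10-(3·(15/2)+(5/2))·(5/2))/(2·10³·5000) = -63/25600 rad
Load 3 — triangular load w₀=10 kN/m (0→w₀ over full span):
  θ_3 = -w₀(2x(L-x)(L-2x)(x+2L)+x²(L-x)²)/(120LEI) = -10·(2·(5/2)·(10-(5/2))·(10-2·(5/2))·((5/2)+2·10)+(5/2)²·(10-(5/2))²)/(120·10·5000) = -39/5120 rad
Superposition: θ = Σ θ_i = -449/12800 rad ≈ -0.035078 rad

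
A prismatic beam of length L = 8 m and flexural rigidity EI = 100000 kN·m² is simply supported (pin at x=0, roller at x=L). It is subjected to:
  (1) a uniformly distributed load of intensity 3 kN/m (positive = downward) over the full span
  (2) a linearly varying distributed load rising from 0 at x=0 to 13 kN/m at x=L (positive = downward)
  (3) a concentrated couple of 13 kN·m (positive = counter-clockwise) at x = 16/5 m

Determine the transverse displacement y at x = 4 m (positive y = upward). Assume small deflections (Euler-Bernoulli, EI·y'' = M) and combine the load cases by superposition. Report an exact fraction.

y(4) = -9149/1875000 m

Load 1 — uniform load w=3 kN/m over full span:
  y_1 = -wx(L³-2Lx²+x³)/(24EI) = -3·4·(8³-2·8·4²+4³)/(24·100000) = -1/625 m
Load 2 — triangular load w₀=13 kN/m (0→w₀ over full span):
  y_2 = -w₀x(7L⁴-10L²x²+3x⁴)/(360LEI) = -13·4·(7·8⁴-10·8²·4²+3·4⁴)/(360·8·100000) = -13/3750 m
Load 3 — applied couple M₀=13 kN·m at a=16/5 m (b=L-a=24/5):
  y_3 = (M₀x³/(6L)-M₀(x-a)²/2+C₁x)/EI  [x>a] with C₁=M₀(3b²-L²)/(6L)=104/75 = (13·4³/(6·8)-13·(4-(16/5))²/2+(104/75)·4)/100000 = 117/625000 m
Superposition: y = Σ y_i = -9149/1875000 m ≈ -0.004879 m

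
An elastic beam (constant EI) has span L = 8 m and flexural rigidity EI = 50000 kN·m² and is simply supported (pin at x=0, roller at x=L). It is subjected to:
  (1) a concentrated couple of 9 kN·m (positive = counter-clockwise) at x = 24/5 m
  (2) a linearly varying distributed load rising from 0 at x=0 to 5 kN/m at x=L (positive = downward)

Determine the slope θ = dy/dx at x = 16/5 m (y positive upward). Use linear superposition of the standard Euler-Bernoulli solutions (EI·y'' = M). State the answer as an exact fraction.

θ(16/5) = -5303/14062500 rad

Load 1 — applied couple M₀=9 kN·m at a=24/5 m (b=L-a=16/5):
  θ_1 = (M₀x²/(2L)+C₁)/EI  [x≤a] with C₁=M₀(3b²-L²)/(6L)=-156/25 = (9·(16/5)²/(2·8)+(-156/25))/50000 = -3/312500 rad
Load 2 — triangular load w₀=5 kN/m (0→w₀ over full span):
  θ_2 = -w₀(7L⁴-30L²x²+15x⁴)/(360LEI) = -5·(7·8⁴-30·8²·(16/5)²+15·(16/5)⁴)/(360·8·50000) = -1292/3515625 rad
Superposition: θ = Σ θ_i = -5303/14062500 rad ≈ -0.000377 rad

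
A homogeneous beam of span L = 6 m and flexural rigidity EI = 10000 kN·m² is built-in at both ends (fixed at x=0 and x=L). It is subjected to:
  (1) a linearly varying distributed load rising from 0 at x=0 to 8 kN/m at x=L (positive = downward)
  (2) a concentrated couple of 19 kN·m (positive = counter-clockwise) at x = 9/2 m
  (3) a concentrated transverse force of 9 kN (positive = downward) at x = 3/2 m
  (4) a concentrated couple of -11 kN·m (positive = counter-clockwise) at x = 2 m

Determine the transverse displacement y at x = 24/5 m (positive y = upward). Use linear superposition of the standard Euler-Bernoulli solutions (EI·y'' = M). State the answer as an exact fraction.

Load 1 — triangular load w₀=8 kN/m (0→w₀ over full span):
  y_1 = -w₀x²(L-x)²(x+2L)/(120LEI) = -8·(24/5)²·(6-(24/5))²·((24/5)+2·6)/(120·6·10000) = -6048/9765625 m
Load 2 — applied couple M₀=19 kN·m at a=9/2 m (b=L-a=3/2):
  y_2 = (R_Ax³/6 - M_Ax²/2 - M₀(x-a)²/2)/EI  [x>a] with R_A=57/16, M_A=95/16 = ((57/16)·(24/5)³/6 - (95/16)·(24/5)²/2 - 19·((24/5)-(9/2))²/2)/10000 = -3591/10000000 m
Load 3 — point force P=9 kN at a=3/2 m (b=L-a=9/2):
  y_3 = -Pa²(L-x)²(3bL-(3b+a)(L-x))/(6L³EI)  [x>a] = -9·(3/2)²·(6-(24/5))²·(3·(9/2)·6-(3·(9/2)+(3/2))·(6-(24/5)))/(6·6³·10000) = -567/4000000 m
Load 4 — applied couple M₀=-11 kN·m at a=2 m (b=L-a=4):
  y_4 = (R_Ax³/6 - M_Ax²/2 - M₀(x-a)²/2)/EI  [x>a] with R_A=-22/9, M_A=0 = ((-22/9)·(24/5)³/6 - 0·(24/5)²/2 - (-11)·((24/5)-2)²/2)/10000 = -121/625000 m
Superposition: y = Σ y_i = -3284413/2500000000 m ≈ -0.001314 m

y(24/5) = -3284413/2500000000 m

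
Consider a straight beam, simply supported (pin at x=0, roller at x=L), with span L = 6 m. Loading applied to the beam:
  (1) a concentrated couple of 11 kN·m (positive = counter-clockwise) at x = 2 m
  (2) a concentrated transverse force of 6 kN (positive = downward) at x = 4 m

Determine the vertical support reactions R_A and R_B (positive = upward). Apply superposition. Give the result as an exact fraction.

R_A = 23/6 kN, R_B = 13/6 kN

Load 1 — applied couple M₀=11 kN·m at a=2 m (b=L-a=4):
  R_A = M₀/L = 11/6 kN
  R_B = -M₀/L = -11/6 kN
Load 2 — point force P=6 kN at a=4 m (b=L-a=2):
  R_A = Pb/L = 6·2/6 = 2 kN
  R_B = Pa/L = 6·4/6 = 4 kN
Superposition: R_A = 23/6 kN, R_B = 13/6 kN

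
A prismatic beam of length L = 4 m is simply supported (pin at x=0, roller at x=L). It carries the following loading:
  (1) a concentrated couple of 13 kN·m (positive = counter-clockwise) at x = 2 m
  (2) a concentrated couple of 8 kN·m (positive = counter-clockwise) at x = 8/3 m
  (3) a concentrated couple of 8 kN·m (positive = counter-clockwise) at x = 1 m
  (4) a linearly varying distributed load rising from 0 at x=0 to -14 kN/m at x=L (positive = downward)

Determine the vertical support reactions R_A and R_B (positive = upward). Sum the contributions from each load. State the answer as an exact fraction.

Load 1 — applied couple M₀=13 kN·m at a=2 m (b=L-a=2):
  R_A = M₀/L = 13/4 kN
  R_B = -M₀/L = -13/4 kN
Load 2 — applied couple M₀=8 kN·m at a=8/3 m (b=L-a=4/3):
  R_A = M₀/L = 8/4 = 2 kN
  R_B = -M₀/L = -8/4 = -2 kN
Load 3 — applied couple M₀=8 kN·m at a=1 m (b=L-a=3):
  R_A = M₀/L = 8/4 = 2 kN
  R_B = -M₀/L = -8/4 = -2 kN
Load 4 — triangular load w₀=-14 kN/m (0→w₀ over full span):
  R_A = w₀L/6 = (-14)·4/6 = -28/3 kN
  R_B = w₀L/3 = (-14)·4/3 = -56/3 kN
Superposition: R_A = -25/12 kN, R_B = -311/12 kN

R_A = -25/12 kN, R_B = -311/12 kN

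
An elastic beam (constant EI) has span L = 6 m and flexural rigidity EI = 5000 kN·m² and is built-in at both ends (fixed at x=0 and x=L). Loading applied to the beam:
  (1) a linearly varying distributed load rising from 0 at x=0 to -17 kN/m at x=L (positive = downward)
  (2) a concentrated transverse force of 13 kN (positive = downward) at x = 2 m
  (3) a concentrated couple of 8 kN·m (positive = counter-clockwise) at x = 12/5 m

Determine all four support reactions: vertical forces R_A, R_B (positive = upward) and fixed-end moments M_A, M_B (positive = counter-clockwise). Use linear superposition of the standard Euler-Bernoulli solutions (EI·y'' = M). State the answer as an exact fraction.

R_A = -5063/1350 kN, M_A = -1774/225 kN·m, R_B = -46237/1350 kN, M_B = 6161/225 kN·m

Load 1 — triangular load w₀=-17 kN/m (0→w₀ over full span):
  R_A = 3w₀L/20 = 3·(-17)·6/20 = -153/10 kN
  M_A = w₀L²/30 = (-17)·6²/30 = -102/5 kN·m
  R_B = 7w₀L/20 = 7·(-17)·6/20 = -357/10 kN
  M_B = -w₀L²/20 = -(-17)·6²/20 = 153/5 kN·m
Load 2 — point force P=13 kN at a=2 m (b=L-a=4):
  R_A = Pb²(3a+b)/L³ = 13·4²·(3·2+4)/6³ = 260/27 kN
  M_A = Pab²/L² = 13·2·4²/6² = 104/9 kN·m
  R_B = Pa²(a+3b)/L³ = 13·2²·(2+3·4)/6³ = 91/27 kN
  M_B = -Pa²b/L² = -13·2²·4/6² = -52/9 kN·m
Load 3 — applied couple M₀=8 kN·m at a=12/5 m (b=L-a=18/5):
  R_A = 6M₀ab/L³ = 6·8·(12/5)·(18/5)/6³ = 48/25 kN
  M_A = M₀b(2a-b)/L² = 8·(18/5)·(2·(12/5)-(18/5))/6² = 24/25 kN·m
  R_B = -6M₀ab/L³ = -6·8·(12/5)·(18/5)/6³ = -48/25 kN
  M_B = M₀a(2b-a)/L² = 8·(12/5)·(2·(18/5)-(12/5))/6² = 64/25 kN·m
Superposition: R_A = -5063/1350 kN, M_A = -1774/225 kN·m, R_B = -46237/1350 kN, M_B = 6161/225 kN·m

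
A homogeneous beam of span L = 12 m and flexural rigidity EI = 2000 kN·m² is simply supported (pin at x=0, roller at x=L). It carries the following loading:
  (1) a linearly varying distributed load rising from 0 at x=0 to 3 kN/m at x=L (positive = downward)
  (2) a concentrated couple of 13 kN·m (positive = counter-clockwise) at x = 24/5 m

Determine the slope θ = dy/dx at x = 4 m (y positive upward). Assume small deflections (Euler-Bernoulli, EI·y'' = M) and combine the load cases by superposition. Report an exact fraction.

Load 1 — triangular load w₀=3 kN/m (0→w₀ over full span):
  θ_1 = -w₀(7L⁴-30L²x²+15x⁴)/(360LEI) = -3·(7·12⁴-30·12²·4²+15·4⁴)/(360·12·2000) = -52/1875 rad
Load 2 — applied couple M₀=13 kN·m at a=24/5 m (b=L-a=36/5):
  θ_2 = (M₀x²/(2L)+C₁)/EI  [x≤a] with C₁=M₀(3b²-L²)/(6L)=52/25 = (13·4²/(2·12)+(52/25))/2000 = 403/75000 rad
Superposition: θ = Σ θ_i = -559/25000 rad ≈ -0.022360 rad

θ(4) = -559/25000 rad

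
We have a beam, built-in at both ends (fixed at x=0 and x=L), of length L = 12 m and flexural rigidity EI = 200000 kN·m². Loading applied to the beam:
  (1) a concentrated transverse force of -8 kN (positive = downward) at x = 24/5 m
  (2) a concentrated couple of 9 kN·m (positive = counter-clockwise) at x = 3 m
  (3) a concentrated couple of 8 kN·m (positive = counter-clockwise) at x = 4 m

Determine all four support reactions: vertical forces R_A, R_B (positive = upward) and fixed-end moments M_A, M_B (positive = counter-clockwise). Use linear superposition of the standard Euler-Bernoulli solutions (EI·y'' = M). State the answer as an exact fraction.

R_A = -124249/36000 kN, M_A = -31023/2000 kN·m, R_B = -163751/36000 kN, M_B = 88171/6000 kN·m

Load 1 — point force P=-8 kN at a=24/5 m (b=L-a=36/5):
  R_A = Pb²(3a+b)/L³ = (-8)·(36/5)²·(3·(24/5)+(36/5))/12³ = -648/125 kN
  M_A = Pab²/L² = (-8)·(24/5)·(36/5)²/12² = -1728/125 kN·m
  R_B = Pa²(a+3b)/L³ = (-8)·(24/5)²·((24/5)+3·(36/5))/12³ = -352/125 kN
  M_B = -Pa²b/L² = -(-8)·(24/5)²·(36/5)/12² = 1152/125 kN·m
Load 2 — applied couple M₀=9 kN·m at a=3 m (b=L-a=9):
  R_A = 6M₀ab/L³ = 6·9·3·9/12³ = 27/32 kN
  M_A = M₀b(2a-b)/L² = 9·9·(2·3-9)/12² = -27/16 kN·m
  R_B = -6M₀ab/L³ = -6·9·3·9/12³ = -27/32 kN
  M_B = M₀a(2b-a)/L² = 9·3·(2·9-3)/12² = 45/16 kN·m
Load 3 — applied couple M₀=8 kN·m at a=4 m (b=L-a=8):
  R_A = 6M₀ab/L³ = 6·8·4·8/12³ = 8/9 kN
  M_A = M₀b(2a-b)/L² = 8·8·(2·4-8)/12² = 0 kN·m
  R_B = -6M₀ab/L³ = -6·8·4·8/12³ = -8/9 kN
  M_B = M₀a(2b-a)/L² = 8·4·(2·8-4)/12² = 8/3 kN·m
Superposition: R_A = -124249/36000 kN, M_A = -31023/2000 kN·m, R_B = -163751/36000 kN, M_B = 88171/6000 kN·m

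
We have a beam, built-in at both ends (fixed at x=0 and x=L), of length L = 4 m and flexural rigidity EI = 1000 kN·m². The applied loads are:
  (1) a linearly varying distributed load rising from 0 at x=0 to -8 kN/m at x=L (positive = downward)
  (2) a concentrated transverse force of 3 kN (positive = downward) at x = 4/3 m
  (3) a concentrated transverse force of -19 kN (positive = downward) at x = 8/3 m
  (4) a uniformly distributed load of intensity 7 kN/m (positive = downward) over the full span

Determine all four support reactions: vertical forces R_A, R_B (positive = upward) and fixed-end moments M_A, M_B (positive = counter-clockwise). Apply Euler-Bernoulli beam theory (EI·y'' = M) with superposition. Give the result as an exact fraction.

R_A = 877/135 kN, M_A = 164/135 kN·m, R_B = -1417/135 kN, M_B = 1004/135 kN·m

Load 1 — triangular load w₀=-8 kN/m (0→w₀ over full span):
  R_A = 3w₀L/20 = 3·(-8)·4/20 = -24/5 kN
  M_A = w₀L²/30 = (-8)·4²/30 = -64/15 kN·m
  R_B = 7w₀L/20 = 7·(-8)·4/20 = -56/5 kN
  M_B = -w₀L²/20 = -(-8)·4²/20 = 32/5 kN·m
Load 2 — point force P=3 kN at a=4/3 m (b=L-a=8/3):
  R_A = Pb²(3a+b)/L³ = 3·(8/3)²·(3·(4/3)+(8/3))/4³ = 20/9 kN
  M_A = Pab²/L² = 3·(4/3)·(8/3)²/4² = 16/9 kN·m
  R_B = Pa²(a+3b)/L³ = 3·(4/3)²·((4/3)+3·(8/3))/4³ = 7/9 kN
  M_B = -Pa²b/L² = -3·(4/3)²·(8/3)/4² = -8/9 kN·m
Load 3 — point force P=-19 kN at a=8/3 m (b=L-a=4/3):
  R_A = Pb²(3a+b)/L³ = (-19)·(4/3)²·(3·(8/3)+(4/3))/4³ = -133/27 kN
  M_A = Pab²/L² = (-19)·(8/3)·(4/3)²/4² = -152/27 kN·m
  R_B = Pa²(a+3b)/L³ = (-19)·(8/3)²·((8/3)+3·(4/3))/4³ = -380/27 kN
  M_B = -Pa²b/L² = -(-19)·(8/3)²·(4/3)/4² = 304/27 kN·m
Load 4 — uniform load w=7 kN/m over full span:
  R_A = wL/2 = 7·4/2 = 14 kN
  M_A = wL²/12 = 7·4²/12 = 28/3 kN·m
  R_B = wL/2 = 7·4/2 = 14 kN
  M_B = -wL²/12 = -7·4²/12 = -28/3 kN·m
Superposition: R_A = 877/135 kN, M_A = 164/135 kN·m, R_B = -1417/135 kN, M_B = 1004/135 kN·m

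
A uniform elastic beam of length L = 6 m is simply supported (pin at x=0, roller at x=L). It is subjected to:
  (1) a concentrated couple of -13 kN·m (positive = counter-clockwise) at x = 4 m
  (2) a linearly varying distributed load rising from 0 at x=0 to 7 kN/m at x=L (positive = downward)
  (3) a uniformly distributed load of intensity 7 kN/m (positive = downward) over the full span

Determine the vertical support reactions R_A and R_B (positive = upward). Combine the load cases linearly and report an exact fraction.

R_A = 155/6 kN, R_B = 223/6 kN

Load 1 — applied couple M₀=-13 kN·m at a=4 m (b=L-a=2):
  R_A = M₀/L = (-13)/6 = -13/6 kN
  R_B = -M₀/L = -(-13)/6 = 13/6 kN
Load 2 — triangular load w₀=7 kN/m (0→w₀ over full span):
  R_A = w₀L/6 = 7·6/6 = 7 kN
  R_B = w₀L/3 = 7·6/3 = 14 kN
Load 3 — uniform load w=7 kN/m over full span:
  R_A = wL/2 = 7·6/2 = 21 kN
  R_B = wL/2 = 7·6/2 = 21 kN
Superposition: R_A = 155/6 kN, R_B = 223/6 kN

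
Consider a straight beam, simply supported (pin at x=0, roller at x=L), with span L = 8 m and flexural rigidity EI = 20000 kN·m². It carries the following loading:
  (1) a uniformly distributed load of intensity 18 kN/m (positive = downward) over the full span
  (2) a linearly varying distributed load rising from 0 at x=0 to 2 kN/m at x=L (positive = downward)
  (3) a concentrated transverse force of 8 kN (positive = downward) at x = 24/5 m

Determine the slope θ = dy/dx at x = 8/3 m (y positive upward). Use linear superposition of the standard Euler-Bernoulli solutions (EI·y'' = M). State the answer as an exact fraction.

θ(8/3) = -202316/18984375 rad

Load 1 — uniform load w=18 kN/m over full span:
  θ_1 = -w(L³-6Lx²+4x³)/(24EI) = -18·(8³-6·8·(8/3)²+4·(8/3)³)/(24·20000) = -52/5625 rad
Load 2 — triangular load w₀=2 kN/m (0→w₀ over full span):
  θ_2 = -w₀(7L⁴-30L²x²+15x⁴)/(360LEI) = -2·(7·8⁴-30·8²·(8/3)²+15·(8/3)⁴)/(360·8·20000) = -416/759375 rad
Load 3 — point force P=8 kN at a=24/5 m (b=L-a=16/5):
  θ_3 = -Pb(L²-b²-3x²)/(6LEI)  [x≤a] = -8·(16/5)·(8²-(16/5)²-3·(8/3)²)/(6·8·20000) = -608/703125 rad
Superposition: θ = Σ θ_i = -202316/18984375 rad ≈ -0.010657 rad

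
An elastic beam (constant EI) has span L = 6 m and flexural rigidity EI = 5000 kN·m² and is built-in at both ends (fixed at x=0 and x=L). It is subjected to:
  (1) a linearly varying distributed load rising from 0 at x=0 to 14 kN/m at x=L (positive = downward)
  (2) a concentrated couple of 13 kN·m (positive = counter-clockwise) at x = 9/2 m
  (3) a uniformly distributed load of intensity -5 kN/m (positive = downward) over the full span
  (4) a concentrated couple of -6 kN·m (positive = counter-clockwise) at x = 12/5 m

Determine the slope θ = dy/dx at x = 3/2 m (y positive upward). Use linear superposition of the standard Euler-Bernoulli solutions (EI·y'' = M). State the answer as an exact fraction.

θ(3/2) = -5577/4000000 rad

Load 1 — triangular load w₀=14 kN/m (0→w₀ over full span):
  θ_1 = -w₀(2x(L-x)(L-2x)(x+2L)+x²(L-x)²)/(120LEI) = -14·(2·(3/2)·(6-(3/2))·(6-2·(3/2))·((3/2)+2·6)+(3/2)²·(6-(3/2))²)/(120·6·5000) = -7371/3200000 rad
Load 2 — applied couple M₀=13 kN·m at a=9/2 m (b=L-a=3/2):
  θ_2 = (R_Ax²/2 - M_Ax)/EI  [x≤a] with R_A=39/16, M_A=65/16 = ((39/16)·(3/2)²/2 - (65/16)·(3/2))/5000 = -429/640000 rad
Load 3 — uniform load w=-5 kN/m over full span:
  θ_3 = -wx(L-x)(L-2x)/(12EI) = -(-5)·(3/2)·(6-(3/2))·(6-2·(3/2))/(12·5000) = 27/16000 rad
Load 4 — applied couple M₀=-6 kN·m at a=12/5 m (b=L-a=18/5):
  θ_4 = (R_Ax²/2 - M_Ax)/EI  [x≤a] with R_A=-36/25, M_A=-18/25 = ((-36/25)·(3/2)²/2 - (-18/25)·(3/2))/5000 = -27/250000 rad
Superposition: θ = Σ θ_i = -5577/4000000 rad ≈ -0.001394 rad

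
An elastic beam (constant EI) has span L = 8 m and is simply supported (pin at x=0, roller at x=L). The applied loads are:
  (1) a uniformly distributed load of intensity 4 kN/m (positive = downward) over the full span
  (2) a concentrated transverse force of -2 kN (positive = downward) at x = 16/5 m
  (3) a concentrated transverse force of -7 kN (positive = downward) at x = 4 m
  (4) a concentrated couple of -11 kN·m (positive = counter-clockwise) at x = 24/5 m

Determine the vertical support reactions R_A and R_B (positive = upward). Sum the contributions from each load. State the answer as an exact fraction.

R_A = 397/40 kN, R_B = 523/40 kN

Load 1 — uniform load w=4 kN/m over full span:
  R_A = wL/2 = 4·8/2 = 16 kN
  R_B = wL/2 = 4·8/2 = 16 kN
Load 2 — point force P=-2 kN at a=16/5 m (b=L-a=24/5):
  R_A = Pb/L = (-2)·(24/5)/8 = -6/5 kN
  R_B = Pa/L = (-2)·(16/5)/8 = -4/5 kN
Load 3 — point force P=-7 kN at a=4 m (b=L-a=4):
  R_A = Pb/L = (-7)·4/8 = -7/2 kN
  R_B = Pa/L = (-7)·4/8 = -7/2 kN
Load 4 — applied couple M₀=-11 kN·m at a=24/5 m (b=L-a=16/5):
  R_A = M₀/L = (-11)/8 = -11/8 kN
  R_B = -M₀/L = -(-11)/8 = 11/8 kN
Superposition: R_A = 397/40 kN, R_B = 523/40 kN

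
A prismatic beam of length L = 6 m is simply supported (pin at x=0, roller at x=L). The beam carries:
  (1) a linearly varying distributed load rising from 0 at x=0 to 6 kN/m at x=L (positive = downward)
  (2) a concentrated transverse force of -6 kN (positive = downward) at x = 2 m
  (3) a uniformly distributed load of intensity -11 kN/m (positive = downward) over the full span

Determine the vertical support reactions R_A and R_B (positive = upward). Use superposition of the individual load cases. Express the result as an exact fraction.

Load 1 — triangular load w₀=6 kN/m (0→w₀ over full span):
  R_A = w₀L/6 = 6·6/6 = 6 kN
  R_B = w₀L/3 = 6·6/3 = 12 kN
Load 2 — point force P=-6 kN at a=2 m (b=L-a=4):
  R_A = Pb/L = (-6)·4/6 = -4 kN
  R_B = Pa/L = (-6)·2/6 = -2 kN
Load 3 — uniform load w=-11 kN/m over full span:
  R_A = wL/2 = (-11)·6/2 = -33 kN
  R_B = wL/2 = (-11)·6/2 = -33 kN
Superposition: R_A = -31 kN, R_B = -23 kN

R_A = -31 kN, R_B = -23 kN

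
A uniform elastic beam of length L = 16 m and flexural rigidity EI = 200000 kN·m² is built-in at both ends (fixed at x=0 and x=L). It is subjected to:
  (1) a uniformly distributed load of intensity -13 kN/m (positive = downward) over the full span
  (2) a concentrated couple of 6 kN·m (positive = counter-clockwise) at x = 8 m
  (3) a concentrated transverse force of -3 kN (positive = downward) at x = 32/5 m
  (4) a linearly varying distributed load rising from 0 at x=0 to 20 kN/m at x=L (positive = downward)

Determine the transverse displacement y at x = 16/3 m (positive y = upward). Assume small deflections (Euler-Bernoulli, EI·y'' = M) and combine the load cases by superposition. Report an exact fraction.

y(16/3) = 763859/284765625 m

Load 1 — uniform load w=-13 kN/m over full span:
  y_1 = -wx²(L-x)²/(24EI) = -(-13)·(16/3)²·(16-(16/3))²/(24·200000) = 6656/759375 m
Load 2 — applied couple M₀=6 kN·m at a=8 m (b=L-a=8):
  y_2 = (R_Ax³/6 - M_Ax²/2)/EI  [x≤a] with R_A=9/16, M_A=3/2 = ((9/16)·(16/3)³/6 - (3/2)·(16/3)²/2)/200000 = -1/28125 m
Load 3 — point force P=-3 kN at a=32/5 m (b=L-a=48/5):
  y_3 = -Pb²x²(3aL-(3a+b)x)/(6L³EI)  [x≤a] = -(-3)·(48/5)²·(16/3)²·(3·(32/5)·16-(3·(32/5)+(48/5))·(16/3))/(6·16³·200000) = 96/390625 m
Load 4 — triangular load w₀=20 kN/m (0→w₀ over full span):
  y_4 = -w₀x²(L-x)²(x+2L)/(120LEI) = -20·(16/3)²·(16-(16/3))²·((16/3)+2·16)/(120·16·200000) = -14336/2278125 m
Superposition: y = Σ y_i = 763859/284765625 m ≈ 0.002682 m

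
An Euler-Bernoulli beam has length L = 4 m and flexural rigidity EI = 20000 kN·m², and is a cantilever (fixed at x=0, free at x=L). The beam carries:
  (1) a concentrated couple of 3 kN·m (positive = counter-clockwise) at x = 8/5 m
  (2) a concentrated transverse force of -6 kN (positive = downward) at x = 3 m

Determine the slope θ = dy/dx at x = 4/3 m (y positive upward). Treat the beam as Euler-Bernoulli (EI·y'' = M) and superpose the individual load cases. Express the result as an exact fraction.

Load 1 — applied couple M₀=3 kN·m at a=8/5 m (b=L-a=12/5):
  θ_1 = M₀x/EI  [x≤a] = 3·(4/3)/20000 = 1/5000 rad
Load 2 — point force P=-6 kN at a=3 m (b=L-a=1):
  θ_2 = -Px(2a-x)/(2EI)  [x≤a] = -(-6)·(4/3)·(2·3-(4/3))/(2·20000) = 7/7500 rad
Superposition: θ = Σ θ_i = 17/15000 rad ≈ 0.001133 rad

θ(4/3) = 17/15000 rad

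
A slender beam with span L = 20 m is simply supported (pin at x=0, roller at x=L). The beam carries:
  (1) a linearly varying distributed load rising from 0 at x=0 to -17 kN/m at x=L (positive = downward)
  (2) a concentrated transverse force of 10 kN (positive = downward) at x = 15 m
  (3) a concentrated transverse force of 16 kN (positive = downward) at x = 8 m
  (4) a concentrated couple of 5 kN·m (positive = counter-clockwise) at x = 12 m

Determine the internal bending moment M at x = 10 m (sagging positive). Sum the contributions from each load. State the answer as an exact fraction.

Load 1 — triangular load w₀=-17 kN/m (0→w₀ over full span):
  M_1 = w₀Lx/6 - w₀x³/(6L) = (-17)·20·10/6 - (-17)·10³/(6·20) = -425 kN·m
Load 2 — point force P=10 kN at a=15 m (b=L-a=5):
  M_2 = Pbx/L  [x≤a] = 10·5·10/20 = 25 kN·m
Load 3 — point force P=16 kN at a=8 m (b=L-a=12):
  M_3 = Pa(L-x)/L  [x>a] = 16·8·(20-10)/20 = 64 kN·m
Load 4 — applied couple M₀=5 kN·m at a=12 m (b=L-a=8):
  M_4 = M₀x/L  [x≤a] = 5·10/20 = 5/2 kN·m
Superposition: M = Σ M_i = -667/2 kN·m ≈ -333.500000 kN·m

M(10) = -667/2 kN·m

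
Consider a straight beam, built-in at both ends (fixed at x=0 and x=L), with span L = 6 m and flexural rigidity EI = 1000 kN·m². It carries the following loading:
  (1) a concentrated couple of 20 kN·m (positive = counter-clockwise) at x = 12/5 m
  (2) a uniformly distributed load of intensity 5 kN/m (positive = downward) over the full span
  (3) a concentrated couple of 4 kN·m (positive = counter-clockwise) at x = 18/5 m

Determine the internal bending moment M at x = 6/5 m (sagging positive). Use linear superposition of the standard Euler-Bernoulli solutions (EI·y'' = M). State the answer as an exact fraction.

M(6/5) = 329/125 kN·m

Load 1 — applied couple M₀=20 kN·m at a=12/5 m (b=L-a=18/5):
  M_1 = R_Ax - M_A  [x≤a] with R_A=24/5, M_A=12/5 = (24/5)·(6/5) - (12/5) = 84/25 kN·m
Load 2 — uniform load w=5 kN/m over full span:
  M_2 = wLx/2 - wL²/12 - wx²/2 = 5·6·(6/5)/2 - 5·6²/12 - 5·(6/5)²/2 = -3/5 kN·m
Load 3 — applied couple M₀=4 kN·m at a=18/5 m (b=L-a=12/5):
  M_3 = R_Ax - M_A  [x≤a] with R_A=24/25, M_A=32/25 = (24/25)·(6/5) - (32/25) = -16/125 kN·m
Superposition: M = Σ M_i = 329/125 kN·m ≈ 2.632000 kN·m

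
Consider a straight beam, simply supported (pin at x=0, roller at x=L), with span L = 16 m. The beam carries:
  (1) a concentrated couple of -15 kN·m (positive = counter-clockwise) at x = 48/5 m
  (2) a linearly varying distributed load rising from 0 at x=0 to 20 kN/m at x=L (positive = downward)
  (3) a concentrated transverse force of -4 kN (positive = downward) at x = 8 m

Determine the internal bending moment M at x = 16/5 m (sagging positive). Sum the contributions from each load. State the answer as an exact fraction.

Load 1 — applied couple M₀=-15 kN·m at a=48/5 m (b=L-a=32/5):
  M_1 = M₀x/L  [x≤a] = (-15)·(16/5)/16 = -3 kN·m
Load 2 — triangular load w₀=20 kN/m (0→w₀ over full span):
  M_2 = w₀Lx/6 - w₀x³/(6L) = 20·16·(16/5)/6 - 20·(16/5)³/(6·16) = 4096/25 kN·m
Load 3 — point force P=-4 kN at a=8 m (b=L-a=8):
  M_3 = Pbx/L  [x≤a] = (-4)·8·(16/5)/16 = -32/5 kN·m
Superposition: M = Σ M_i = 3861/25 kN·m ≈ 154.440000 kN·m

M(16/5) = 3861/25 kN·m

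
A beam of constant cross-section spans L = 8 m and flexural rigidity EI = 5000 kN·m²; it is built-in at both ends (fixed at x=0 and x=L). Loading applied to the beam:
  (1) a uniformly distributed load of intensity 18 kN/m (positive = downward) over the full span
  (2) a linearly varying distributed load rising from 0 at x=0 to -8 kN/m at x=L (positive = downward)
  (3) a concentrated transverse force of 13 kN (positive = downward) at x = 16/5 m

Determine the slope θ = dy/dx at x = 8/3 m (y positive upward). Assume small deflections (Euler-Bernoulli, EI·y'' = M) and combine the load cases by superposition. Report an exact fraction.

Load 1 — uniform load w=18 kN/m over full span:
  θ_1 = -wx(L-x)(L-2x)/(12EI) = -18·(8/3)·(8-(8/3))·(8-2·(8/3))/(12·5000) = -64/5625 rad
Load 2 — triangular load w₀=-8 kN/m (0→w₀ over full span):
  θ_2 = -w₀(2x(L-x)(L-2x)(x+2L)+x²(L-x)²)/(120LEI) = -(-8)·(2·(8/3)·(8-(8/3))·(8-2·(8/3))·((8/3)+2·8)+(8/3)²·(8-(8/3))²)/(120·8·5000) = 2048/759375 rad
Load 3 — point force P=13 kN at a=16/5 m (b=L-a=24/5):
  θ_3 = -Pb²x(2aL-(3a+b)x)/(2L³EI)  [x≤a] = -13·(24/5)²·(8/3)·(2·(16/5)·8-(3·(16/5)+(24/5))·(8/3))/(2·8³·5000) = -156/78125 rad
Superposition: θ = Σ θ_i = -202708/18984375 rad ≈ -0.010678 rad

θ(8/3) = -202708/18984375 rad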